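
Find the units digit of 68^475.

The units digit of 68^n cycles with period 4: 8, 4, 2, 6, …
475 leaves remainder 3 on division by 4, so 68^475 ends in 2.

2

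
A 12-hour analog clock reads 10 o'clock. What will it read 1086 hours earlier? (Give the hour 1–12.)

1086 − 90·12 = 6, so 1086 ≡ 6 (mod 12).
10 − 6 → 4 on a 12-hour dial.

4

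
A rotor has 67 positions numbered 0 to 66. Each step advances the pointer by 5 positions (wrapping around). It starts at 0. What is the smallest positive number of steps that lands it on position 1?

27

5⁻¹ ≡ 27 (mod 67) because 5·27 = 135 = 2·67 + 1.
Multiplying both sides by 27: x ≡ 27·1 = 27 ≡ 27 (mod 67).
Check: 5·27 = 135 = 2·67 + 1.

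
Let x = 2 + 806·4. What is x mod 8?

2

806·4 = 3224.
3224 = 403·8 + 0, so 3224 mod 8 = 0.
(2 + 0) mod 8 = 2.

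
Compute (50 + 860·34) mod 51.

16

860·34 = 29240.
29240 = 573·51 + 17, so 29240 mod 51 = 17.
(50 + 17) mod 51 = 16.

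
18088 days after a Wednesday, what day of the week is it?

Wednesday

18088 mod 7 = 0 (since 2584·7 = 18088).
Wednesday + 0 days → Wednesday.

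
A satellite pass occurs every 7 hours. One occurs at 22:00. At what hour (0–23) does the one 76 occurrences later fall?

76·7 = 532.
Dividing 532 by 24 gives quotient 22 and remainder 4.
(22 + 4) mod 24 = 2.

2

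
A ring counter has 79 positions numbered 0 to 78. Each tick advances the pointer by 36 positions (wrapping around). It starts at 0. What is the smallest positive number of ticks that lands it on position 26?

The inverse of 36 mod 79 is 11 (since 36·11 = 396 ≡ 1).
Multiplying both sides by 11: x ≡ 11·26 = 286 ≡ 49 (mod 79).
Check: 36·49 = 1764 = 22·79 + 26.

49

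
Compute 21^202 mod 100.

Successive squares of 21 mod 100: 21^1≡21, 21^2≡41, 21^4≡81, 21^8≡61, 21^16≡21, 21^32≡41, 21^64≡81, 21^128≡61.
202 = 2 + 8 + 64 + 128, so 21^202 ≡ 41·61·81·61 ≡ 41 (mod 100).

41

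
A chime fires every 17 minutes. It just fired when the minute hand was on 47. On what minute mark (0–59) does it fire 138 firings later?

138·17 = 2346.
2346 mod 60 = 6 (since 39·60 = 2340).
(47 + 6) mod 60 = 53.

53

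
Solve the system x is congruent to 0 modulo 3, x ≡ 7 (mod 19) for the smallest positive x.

45

Since 19·1 ≡ 1 (mod 3), take x = 7 + 19·((0−7)·1 mod 3) = 7 + 19·2 = 45.
Check: 45 mod 3 = 0, 45 mod 19 = 7.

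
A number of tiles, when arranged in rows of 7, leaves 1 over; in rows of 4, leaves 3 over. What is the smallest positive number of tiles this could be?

15

x ≡ 3 (mod 4) gives x ∈ {3, 7, 11, 15}.
The first of these with x mod 7 = 1 is 15.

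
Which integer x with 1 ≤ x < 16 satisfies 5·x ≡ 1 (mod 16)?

13

5·13 = 65 = 4·16 + 1, so 5⁻¹ ≡ 13 (mod 16).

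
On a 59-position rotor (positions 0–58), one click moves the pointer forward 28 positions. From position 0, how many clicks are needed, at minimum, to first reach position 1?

19

28·19 = 532 = 9·59 + 1, so 28⁻¹ ≡ 19 (mod 59).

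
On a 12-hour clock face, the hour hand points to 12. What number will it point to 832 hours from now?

832 mod 12 = 4 (since 69·12 = 828).
12 + 4 → 4 on a 12-hour dial.

4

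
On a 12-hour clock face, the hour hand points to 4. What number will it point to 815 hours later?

3

815 − 67·12 = 11, so 815 ≡ 11 (mod 12).
4 + 11 → 3 on a 12-hour dial.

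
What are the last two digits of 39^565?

99

Square-and-reduce mod 100: 39^1≡39, 39^2≡21, 39^4≡41, 39^8≡81, 39^16≡61, 39^32≡21, 39^64≡41, 39^128≡81, 39^256≡61, 39^512≡21.
565 = 1 + 4 + 16 + 32 + 512, so 39^565 ≡ 39·41·61·21·21 ≡ 99 (mod 100).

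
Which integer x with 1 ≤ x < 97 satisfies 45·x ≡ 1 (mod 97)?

97 = 2·45 + 7
45 = 6·7 + 3
7 = 2·3 + 1
3 = 3·1 + 0
Back-substituting gives 45·69 ≡ 1 (mod 97).

69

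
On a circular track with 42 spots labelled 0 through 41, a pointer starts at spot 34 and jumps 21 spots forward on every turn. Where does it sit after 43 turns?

43·21 = 903.
Dividing 903 by 42 gives quotient 21 and remainder 21.
(34 + 21) mod 42 = 13.

13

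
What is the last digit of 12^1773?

Powers of 2 mod 10 repeat with period 4: 2, 4, 8, 6.
1773 leaves remainder 1 on division by 4, so 12^1773 ends in 2.

2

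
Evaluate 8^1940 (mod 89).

Square-and-reduce mod 89: 8^1≡8, 8^2≡64, 8^4≡2, 8^8≡4, 8^16≡16, 8^32≡78, 8^64≡32, 8^128≡45, 8^256≡67, 8^512≡39, 8^1024≡8.
Since 1940 = 4 + 16 + 128 + 256 + 512 + 1024 in binary, 8^1940 ≡ 2·16·45·67·39·8 ≡ 2 (mod 89).

2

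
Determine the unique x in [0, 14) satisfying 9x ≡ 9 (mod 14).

1

9⁻¹ ≡ 11 (mod 14) because 9·11 = 99 = 7·14 + 1.
So x ≡ 11·9 = 99 ≡ 1 (mod 14).
Check: 9·1 = 9 = 0·14 + 9.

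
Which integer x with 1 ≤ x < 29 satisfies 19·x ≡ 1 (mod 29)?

19·26 = 494 = 17·29 + 1, so 19⁻¹ ≡ 26 (mod 29).

26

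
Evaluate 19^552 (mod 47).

1

Square-and-reduce mod 47: 19^1≡19, 19^2≡32, 19^4≡37, 19^8≡6, 19^16≡36, 19^32≡27, 19^64≡24, 19^128≡12, 19^256≡3, 19^512≡9.
Since 552 = 8 + 32 + 512 in binary, 19^552 ≡ 6·27·9 ≡ 1 (mod 47).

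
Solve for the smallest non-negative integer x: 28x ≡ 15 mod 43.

42

28⁻¹ ≡ 20 (mod 43) because 28·20 = 560 = 13·43 + 1.
So x ≡ 20·15 = 300 ≡ 42 (mod 43).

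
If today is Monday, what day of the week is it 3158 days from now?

3158 mod 7 = 1 (since 451·7 = 3157).
Monday + 1 day → Tuesday.

Tuesday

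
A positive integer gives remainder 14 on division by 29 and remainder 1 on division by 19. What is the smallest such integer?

x ≡ 1 (mod 19) gives x ∈ {1, 20, 39, 58, 77, 96, 115, 134, …}.
The first of these with x mod 29 = 14 is 362.

362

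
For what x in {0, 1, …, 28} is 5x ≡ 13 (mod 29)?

The inverse of 5 mod 29 is 6 (since 5·6 = 30 ≡ 1).
So x ≡ 6·13 = 78 ≡ 20 (mod 29).

20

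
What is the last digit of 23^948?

1

Powers of 3 mod 10 repeat with period 4: 3, 9, 7, 1.
948 mod 4 = 0, so the last digit matches 3^4 = 1.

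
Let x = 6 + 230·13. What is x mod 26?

6

230·13 = 2990.
2990 mod 26 = 0 (since 115·26 = 2990).
(6 + 0) mod 26 = 6.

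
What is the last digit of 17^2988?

1

Powers of 7 mod 10 repeat with period 4: 7, 9, 3, 1.
2988 mod 4 = 0, so the last digit matches 7^4 = 1.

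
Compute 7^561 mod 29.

By repeated squaring mod 29: 7^1≡7, 7^2≡20, 7^4≡23, 7^8≡7, 7^16≡20, 7^32≡23, 7^64≡7, 7^128≡20, 7^256≡23, 7^512≡7.
561 = 1 + 16 + 32 + 512, so 7^561 ≡ 7·20·23·7 ≡ 7 (mod 29).

7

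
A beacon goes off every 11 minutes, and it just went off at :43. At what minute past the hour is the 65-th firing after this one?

38

65·11 = 715.
Dividing 715 by 60 gives quotient 11 and remainder 55.
(43 + 55) mod 60 = 38.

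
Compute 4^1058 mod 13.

By repeated squaring mod 13: 4^1≡4, 4^2≡3, 4^4≡9, 4^8≡3, 4^16≡9, 4^32≡3, 4^64≡9, 4^128≡3, 4^256≡9, 4^512≡3, 4^1024≡9.
1058 = 2 + 32 + 1024, so 4^1058 ≡ 3·3·9 ≡ 3 (mod 13).

3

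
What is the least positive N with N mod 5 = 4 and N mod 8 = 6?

Since 8·2 ≡ 1 (mod 5), take x = 6 + 8·((4−6)·2 mod 5) = 6 + 8·1 = 14.
Check: 14 mod 5 = 4, 14 mod 8 = 6.

14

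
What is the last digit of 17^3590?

9

Last digits of 7^n: 7, 9, 3, 1 (period 4).
3590 mod 4 = 2, so the last digit matches 7^2 = 9.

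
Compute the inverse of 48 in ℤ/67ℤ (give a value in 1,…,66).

7

67 = 1·48 + 19
48 = 2·19 + 10
19 = 1·10 + 9
10 = 1·9 + 1
9 = 9·1 + 0
Back-substituting gives 48·7 ≡ 1 (mod 67).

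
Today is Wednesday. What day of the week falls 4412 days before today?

Monday

Dividing 4412 by 7 gives quotient 630 and remainder 2.
Wednesday − 2 days → Monday.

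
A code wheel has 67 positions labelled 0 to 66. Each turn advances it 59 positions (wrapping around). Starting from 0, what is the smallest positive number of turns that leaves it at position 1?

67 = 1·59 + 8
59 = 7·8 + 3
8 = 2·3 + 2
3 = 1·2 + 1
2 = 2·1 + 0
Back-substituting gives 59·25 ≡ 1 (mod 67).

25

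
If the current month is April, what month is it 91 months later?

November

91 = 7·12 + 7, so 91 mod 12 = 7.
April + 7 months → November.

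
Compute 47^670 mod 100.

Successive squares of 47 mod 100: 47^1≡47, 47^2≡9, 47^4≡81, 47^8≡61, 47^16≡21, 47^32≡41, 47^64≡81, 47^128≡61, 47^256≡21, 47^512≡41.
Since 670 = 2 + 4 + 8 + 16 + 128 + 512 in binary, 47^670 ≡ 9·81·61·21·61·41 ≡ 49 (mod 100).

49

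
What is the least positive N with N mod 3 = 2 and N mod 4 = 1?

5

x ≡ 2 (mod 3) gives x ∈ {2, 5}.
The first of these with x mod 4 = 1 is 5.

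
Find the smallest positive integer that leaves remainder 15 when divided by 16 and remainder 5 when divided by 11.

Since 11·3 ≡ 1 (mod 16), take x = 5 + 11·((15−5)·3 mod 16) = 5 + 11·14 = 159.
Check: 159 mod 16 = 15, 159 mod 11 = 5.

159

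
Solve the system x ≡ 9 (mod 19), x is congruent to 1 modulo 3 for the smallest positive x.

Since 3·13 ≡ 1 (mod 19), take x = 1 + 3·((9−1)·13 mod 19) = 1 + 3·9 = 28.
Check: 28 mod 19 = 9, 28 mod 3 = 1.

28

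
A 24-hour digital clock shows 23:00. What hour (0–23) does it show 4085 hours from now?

4

4085 = 170·24 + 5, so 4085 mod 24 = 5.
(23 + 5) mod 24 = 4.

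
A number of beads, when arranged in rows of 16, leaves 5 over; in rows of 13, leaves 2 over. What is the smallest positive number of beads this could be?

197

Since 13·5 ≡ 1 (mod 16), take x = 2 + 13·((5−2)·5 mod 16) = 2 + 13·15 = 197.
Check: 197 mod 16 = 5, 197 mod 13 = 2.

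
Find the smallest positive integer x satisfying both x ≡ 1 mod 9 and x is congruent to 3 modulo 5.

28

x ≡ 3 (mod 5) gives x ∈ {3, 8, 13, 18, 23, 28}.
The first of these with x mod 9 = 1 is 28.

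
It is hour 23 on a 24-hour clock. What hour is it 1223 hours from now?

22

Dividing 1223 by 24 gives quotient 50 and remainder 23.
(23 + 23) mod 24 = 22.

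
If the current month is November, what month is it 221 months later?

April

221 = 18·12 + 5, so 221 mod 12 = 5.
November + 5 months → April.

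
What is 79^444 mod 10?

1

Last digits of 9^n: 9, 1 (period 2).
444 leaves remainder 0 on division by 2, so 79^444 ends in 1.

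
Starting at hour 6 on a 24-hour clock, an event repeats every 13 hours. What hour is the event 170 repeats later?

8

170·13 = 2210.
2210 − 92·24 = 2, so 2210 ≡ 2 (mod 24).
(6 + 2) mod 24 = 8.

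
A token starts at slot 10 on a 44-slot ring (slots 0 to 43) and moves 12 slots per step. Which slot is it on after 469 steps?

469·12 = 5628.
5628 mod 44 = 40 (since 127·44 = 5588).
(10 + 40) mod 44 = 6.

6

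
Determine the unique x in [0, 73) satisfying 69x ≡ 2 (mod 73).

69⁻¹ ≡ 18 (mod 73) because 69·18 = 1242 = 17·73 + 1.
So x ≡ 18·2 = 36 ≡ 36 (mod 73).

36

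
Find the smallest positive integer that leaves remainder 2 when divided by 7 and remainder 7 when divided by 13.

x ≡ 2 (mod 7) gives x ∈ {2, 9, 16, 23, 30, 37, 44, 51, …}.
The first of these with x mod 13 = 7 is 72.

72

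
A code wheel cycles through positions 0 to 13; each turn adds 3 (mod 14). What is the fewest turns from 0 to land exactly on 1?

14 = 4·3 + 2
3 = 1·2 + 1
2 = 2·1 + 0
Back-substituting gives 3·5 ≡ 1 (mod 14).

5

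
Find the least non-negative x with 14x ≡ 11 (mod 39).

The inverse of 14 mod 39 is 14 (since 14·14 = 196 ≡ 1).
So x ≡ 14·11 = 154 ≡ 37 (mod 39).

37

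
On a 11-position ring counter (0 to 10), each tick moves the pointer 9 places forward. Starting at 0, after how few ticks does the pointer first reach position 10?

9⁻¹ ≡ 5 (mod 11) because 9·5 = 45 = 4·11 + 1.
Multiplying both sides by 5: x ≡ 5·10 = 50 ≡ 6 (mod 11).

6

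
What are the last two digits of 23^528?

81

Successive squares of 23 mod 100: 23^1≡23, 23^2≡29, 23^4≡41, 23^8≡81, 23^16≡61, 23^32≡21, 23^64≡41, 23^128≡81, 23^256≡61, 23^512≡21.
528 = 16 + 512, so 23^528 ≡ 61·21 ≡ 81 (mod 100).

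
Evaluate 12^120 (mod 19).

Successive squares of 12 mod 19: 12^1≡12, 12^2≡11, 12^4≡7, 12^8≡11, 12^16≡7, 12^32≡11, 12^64≡7.
120 = 8 + 16 + 32 + 64, so 12^120 ≡ 11·7·11·7 ≡ 1 (mod 19).

1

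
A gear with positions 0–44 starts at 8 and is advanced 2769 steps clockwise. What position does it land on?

2769 = 61·45 + 24, so 2769 mod 45 = 24.
(8 + 24) mod 45 = 32.

32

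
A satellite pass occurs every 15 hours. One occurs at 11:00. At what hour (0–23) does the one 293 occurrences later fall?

293·15 = 4395.
4395 = 183·24 + 3, so 4395 mod 24 = 3.
(11 + 3) mod 24 = 14.

14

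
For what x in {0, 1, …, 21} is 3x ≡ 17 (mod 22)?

13

3⁻¹ ≡ 15 (mod 22) because 3·15 = 45 = 2·22 + 1.
So x ≡ 15·17 = 255 ≡ 13 (mod 22).
Check: 3·13 = 39 = 1·22 + 17.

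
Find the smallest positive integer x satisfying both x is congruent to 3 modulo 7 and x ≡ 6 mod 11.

x ≡ 3 (mod 7) gives x ∈ {3, 10, 17}.
The first of these with x mod 11 = 6 is 17.

17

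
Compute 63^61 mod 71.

Square-and-reduce mod 71: 63^1≡63, 63^2≡64, 63^4≡49, 63^8≡58, 63^16≡27, 63^32≡19.
Since 61 = 1 + 4 + 8 + 16 + 32 in binary, 63^61 ≡ 63·49·58·27·19 ≡ 28 (mod 71).

28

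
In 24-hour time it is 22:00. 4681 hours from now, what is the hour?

23

4681 mod 24 = 1 (since 195·24 = 4680).
(22 + 1) mod 24 = 23.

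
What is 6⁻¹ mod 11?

2

6·2 = 12 = 1·11 + 1, so 6⁻¹ ≡ 2 (mod 11).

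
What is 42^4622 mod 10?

4

Last digits of 2^n: 2, 4, 8, 6 (period 4).
4622 leaves remainder 2 on division by 4, so 42^4622 ends in 4.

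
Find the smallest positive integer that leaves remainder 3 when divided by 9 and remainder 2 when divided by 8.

Since 8·8 ≡ 1 (mod 9), take x = 2 + 8·((3−2)·8 mod 9) = 2 + 8·8 = 66.
Check: 66 mod 9 = 3, 66 mod 8 = 2.

66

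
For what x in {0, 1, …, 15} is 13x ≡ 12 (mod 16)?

The inverse of 13 mod 16 is 5 (since 13·5 = 65 ≡ 1).
Multiplying both sides by 5: x ≡ 5·12 = 60 ≡ 12 (mod 16).

12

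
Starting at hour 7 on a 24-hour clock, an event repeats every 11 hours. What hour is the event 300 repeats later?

19

300·11 = 3300.
3300 − 137·24 = 12, so 3300 ≡ 12 (mod 24).
(7 + 12) mod 24 = 19.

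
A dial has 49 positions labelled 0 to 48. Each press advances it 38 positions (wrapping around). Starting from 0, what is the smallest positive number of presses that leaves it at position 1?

40

49 = 1·38 + 11
38 = 3·11 + 5
11 = 2·5 + 1
5 = 5·1 + 0
Back-substituting gives 38·40 ≡ 1 (mod 49).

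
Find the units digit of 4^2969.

4

Last digits of 4^n: 4, 6 (period 2).
2969 mod 2 = 1, so the last digit matches 4^1 = 4.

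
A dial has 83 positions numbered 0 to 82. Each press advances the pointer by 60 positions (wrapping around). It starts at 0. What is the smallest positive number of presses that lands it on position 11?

32

The inverse of 60 mod 83 is 18 (since 60·18 = 1080 ≡ 1).
So x ≡ 18·11 = 198 ≡ 32 (mod 83).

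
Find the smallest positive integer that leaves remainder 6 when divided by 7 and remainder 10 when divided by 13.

x ≡ 6 (mod 7) gives x ∈ {6, 13, 20, 27, 34, 41, 48, 55, …}.
The first of these with x mod 13 = 10 is 62.

62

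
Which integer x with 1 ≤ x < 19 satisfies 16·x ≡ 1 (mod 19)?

19 = 1·16 + 3
16 = 5·3 + 1
3 = 3·1 + 0
Back-substituting gives 16·6 ≡ 1 (mod 19).

6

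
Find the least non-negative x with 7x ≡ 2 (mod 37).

32

The inverse of 7 mod 37 is 16 (since 7·16 = 112 ≡ 1).
So x ≡ 16·2 = 32 ≡ 32 (mod 37).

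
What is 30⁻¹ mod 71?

30·45 = 1350 = 19·71 + 1, so 30⁻¹ ≡ 45 (mod 71).

45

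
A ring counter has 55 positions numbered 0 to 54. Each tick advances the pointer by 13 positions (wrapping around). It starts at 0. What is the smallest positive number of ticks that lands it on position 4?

13

The inverse of 13 mod 55 is 17 (since 13·17 = 221 ≡ 1).
Multiplying both sides by 17: x ≡ 17·4 = 68 ≡ 13 (mod 55).
Check: 13·13 = 169 = 3·55 + 4.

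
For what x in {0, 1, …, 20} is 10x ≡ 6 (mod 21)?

10⁻¹ ≡ 19 (mod 21) because 10·19 = 190 = 9·21 + 1.
Multiplying both sides by 19: x ≡ 19·6 = 114 ≡ 9 (mod 21).

9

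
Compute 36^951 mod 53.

Successive squares of 36 mod 53: 36^1≡36, 36^2≡24, 36^4≡46, 36^8≡49, 36^16≡16, 36^32≡44, 36^64≡28, 36^128≡42, 36^256≡15, 36^512≡13.
951 = 1 + 2 + 4 + 16 + 32 + 128 + 256 + 512, so 36^951 ≡ 36·24·46·16·44·42·15·13 ≡ 24 (mod 53).

24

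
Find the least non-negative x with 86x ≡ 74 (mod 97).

86⁻¹ ≡ 44 (mod 97) because 86·44 = 3784 = 39·97 + 1.
So x ≡ 44·74 = 3256 ≡ 55 (mod 97).
Check: 86·55 = 4730 = 48·97 + 74.

55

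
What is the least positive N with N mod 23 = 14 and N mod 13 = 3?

x ≡ 3 (mod 13) gives x ∈ {3, 16, 29, 42, 55, 68, 81, 94, …}.
The first of these with x mod 23 = 14 is 198.

198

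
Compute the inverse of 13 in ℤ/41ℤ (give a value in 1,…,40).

19

41 = 3·13 + 2
13 = 6·2 + 1
2 = 2·1 + 0
Back-substituting gives 13·19 ≡ 1 (mod 41).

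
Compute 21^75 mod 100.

Successive squares of 21 mod 100: 21^1≡21, 21^2≡41, 21^4≡81, 21^8≡61, 21^16≡21, 21^32≡41, 21^64≡81.
75 = 1 + 2 + 8 + 64, so 21^75 ≡ 21·41·61·81 ≡ 1 (mod 100).

1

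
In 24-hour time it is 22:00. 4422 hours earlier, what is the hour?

Dividing 4422 by 24 gives quotient 184 and remainder 6.
(22 − 6) mod 24 = 16.

16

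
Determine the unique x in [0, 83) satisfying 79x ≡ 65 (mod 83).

46

The inverse of 79 mod 83 is 62 (since 79·62 = 4898 ≡ 1).
So x ≡ 62·65 = 4030 ≡ 46 (mod 83).
Check: 79·46 = 3634 = 43·83 + 65.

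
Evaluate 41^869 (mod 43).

Successive squares of 41 mod 43: 41^1≡41, 41^2≡4, 41^4≡16, 41^8≡41, 41^16≡4, 41^32≡16, 41^64≡41, 41^128≡4, 41^256≡16, 41^512≡41.
869 = 1 + 4 + 32 + 64 + 256 + 512, so 41^869 ≡ 41·16·16·41·16·41 ≡ 41 (mod 43).

41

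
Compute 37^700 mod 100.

1

By repeated squaring mod 100: 37^1≡37, 37^2≡69, 37^4≡61, 37^8≡21, 37^16≡41, 37^32≡81, 37^64≡61, 37^128≡21, 37^256≡41, 37^512≡81.
700 = 4 + 8 + 16 + 32 + 128 + 512, so 37^700 ≡ 61·21·41·81·21·81 ≡ 1 (mod 100).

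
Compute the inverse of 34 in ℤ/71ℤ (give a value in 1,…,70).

23

34·23 = 782 = 11·71 + 1, so 34⁻¹ ≡ 23 (mod 71).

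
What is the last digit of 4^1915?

4

Powers of 4 mod 10 repeat with period 2: 4, 6.
1915 leaves remainder 1 on division by 2, so 4^1915 ends in 4.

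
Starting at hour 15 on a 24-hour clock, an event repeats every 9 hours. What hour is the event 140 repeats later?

140·9 = 1260.
1260 mod 24 = 12 (since 52·24 = 1248).
(15 + 12) mod 24 = 3.

3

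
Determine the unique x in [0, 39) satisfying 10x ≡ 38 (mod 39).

35

The inverse of 10 mod 39 is 4 (since 10·4 = 40 ≡ 1).
So x ≡ 4·38 = 152 ≡ 35 (mod 39).
Check: 10·35 = 350 = 8·39 + 38.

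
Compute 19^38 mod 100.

Successive squares of 19 mod 100: 19^1≡19, 19^2≡61, 19^4≡21, 19^8≡41, 19^16≡81, 19^32≡61.
Since 38 = 2 + 4 + 32 in binary, 19^38 ≡ 61·21·61 ≡ 41 (mod 100).

41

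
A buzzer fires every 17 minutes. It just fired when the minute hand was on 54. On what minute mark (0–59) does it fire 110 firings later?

4

110·17 = 1870.
1870 − 31·60 = 10, so 1870 ≡ 10 (mod 60).
(54 + 10) mod 60 = 4.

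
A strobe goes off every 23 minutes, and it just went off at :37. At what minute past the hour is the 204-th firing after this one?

49

204·23 = 4692.
Dividing 4692 by 60 gives quotient 78 and remainder 12.
(37 + 12) mod 60 = 49.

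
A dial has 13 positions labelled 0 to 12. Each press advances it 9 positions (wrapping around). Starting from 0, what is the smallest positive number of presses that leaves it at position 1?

13 = 1·9 + 4
9 = 2·4 + 1
4 = 4·1 + 0
Back-substituting gives 9·3 ≡ 1 (mod 13).

3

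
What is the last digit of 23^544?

Last digits of 3^n: 3, 9, 7, 1 (period 4).
544 leaves remainder 0 on division by 4, so 23^544 ends in 1.

1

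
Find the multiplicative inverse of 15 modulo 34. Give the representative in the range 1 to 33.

34 = 2·15 + 4
15 = 3·4 + 3
4 = 1·3 + 1
3 = 3·1 + 0
Back-substituting gives 15·25 ≡ 1 (mod 34).

25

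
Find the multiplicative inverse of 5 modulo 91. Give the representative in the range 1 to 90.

5·73 = 365 = 4·91 + 1, so 5⁻¹ ≡ 73 (mod 91).

73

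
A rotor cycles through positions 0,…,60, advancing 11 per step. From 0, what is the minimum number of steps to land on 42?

26

The inverse of 11 mod 61 is 50 (since 11·50 = 550 ≡ 1).
Multiplying both sides by 50: x ≡ 50·42 = 2100 ≡ 26 (mod 61).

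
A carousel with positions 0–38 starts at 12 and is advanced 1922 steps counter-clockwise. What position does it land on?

1

1922 mod 39 = 11 (since 49·39 = 1911).
(12 − 11) mod 39 = 1.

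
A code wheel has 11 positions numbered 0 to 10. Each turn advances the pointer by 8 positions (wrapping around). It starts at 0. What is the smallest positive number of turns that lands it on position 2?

3

8⁻¹ ≡ 7 (mod 11) because 8·7 = 56 = 5·11 + 1.
So x ≡ 7·2 = 14 ≡ 3 (mod 11).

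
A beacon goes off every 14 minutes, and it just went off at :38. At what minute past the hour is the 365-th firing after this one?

48

365·14 = 5110.
Dividing 5110 by 60 gives quotient 85 and remainder 10.
(38 + 10) mod 60 = 48.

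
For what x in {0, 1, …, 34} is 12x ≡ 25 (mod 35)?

The inverse of 12 mod 35 is 3 (since 12·3 = 36 ≡ 1).
So x ≡ 3·25 = 75 ≡ 5 (mod 35).

5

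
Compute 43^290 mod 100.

Square-and-reduce mod 100: 43^1≡43, 43^2≡49, 43^4≡1, 43^8≡1, 43^16≡1, 43^32≡1, 43^64≡1, 43^128≡1, 43^256≡1.
290 = 2 + 32 + 256, so 43^290 ≡ 49·1·1 ≡ 49 (mod 100).

49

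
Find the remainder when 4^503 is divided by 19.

5

Square-and-reduce mod 19: 4^1≡4, 4^2≡16, 4^4≡9, 4^8≡5, 4^16≡6, 4^32≡17, 4^64≡4, 4^128≡16, 4^256≡9.
Since 503 = 1 + 2 + 4 + 16 + 32 + 64 + 128 + 256 in binary, 4^503 ≡ 4·16·9·6·17·4·16·9 ≡ 5 (mod 19).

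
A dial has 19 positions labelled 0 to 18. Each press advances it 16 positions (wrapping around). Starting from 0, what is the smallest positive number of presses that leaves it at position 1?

6

19 = 1·16 + 3
16 = 5·3 + 1
3 = 3·1 + 0
Back-substituting gives 16·6 ≡ 1 (mod 19).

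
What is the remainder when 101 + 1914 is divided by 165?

Dividing 1914 by 165 gives quotient 11 and remainder 99.
(101 + 99) mod 165 = 35.

35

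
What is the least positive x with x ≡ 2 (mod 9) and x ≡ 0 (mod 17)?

119

Since 17·8 ≡ 1 (mod 9), take x = 0 + 17·((2−0)·8 mod 9) = 0 + 17·7 = 119.
Check: 119 mod 9 = 2, 119 mod 17 = 0.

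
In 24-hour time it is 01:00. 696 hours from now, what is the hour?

696 − 29·24 = 0, so 696 ≡ 0 (mod 24).
(1 + 0) mod 24 = 1.

1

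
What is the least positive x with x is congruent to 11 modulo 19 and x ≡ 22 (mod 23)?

68

x ≡ 11 (mod 19) gives x ∈ {11, 30, 49, 68}.
The first of these with x mod 23 = 22 is 68.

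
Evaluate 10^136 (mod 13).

By repeated squaring mod 13: 10^1≡10, 10^2≡9, 10^4≡3, 10^8≡9, 10^16≡3, 10^32≡9, 10^64≡3, 10^128≡9.
Since 136 = 8 + 128 in binary, 10^136 ≡ 9·9 ≡ 3 (mod 13).

3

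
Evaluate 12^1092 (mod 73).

By repeated squaring mod 73: 12^1≡12, 12^2≡71, 12^4≡4, 12^8≡16, 12^16≡37, 12^32≡55, 12^64≡32, 12^128≡2, 12^256≡4, 12^512≡16, 12^1024≡37.
Since 1092 = 4 + 64 + 1024 in binary, 12^1092 ≡ 4·32·37 ≡ 64 (mod 73).

64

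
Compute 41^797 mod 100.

81

Square-and-reduce mod 100: 41^1≡41, 41^2≡81, 41^4≡61, 41^8≡21, 41^16≡41, 41^32≡81, 41^64≡61, 41^128≡21, 41^256≡41, 41^512≡81.
Since 797 = 1 + 4 + 8 + 16 + 256 + 512 in binary, 41^797 ≡ 41·61·21·41·41·81 ≡ 81 (mod 100).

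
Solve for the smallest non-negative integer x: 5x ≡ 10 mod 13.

The inverse of 5 mod 13 is 8 (since 5·8 = 40 ≡ 1).
Multiplying both sides by 8: x ≡ 8·10 = 80 ≡ 2 (mod 13).
Check: 5·2 = 10 = 0·13 + 10.

2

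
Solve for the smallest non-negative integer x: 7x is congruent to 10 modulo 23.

The inverse of 7 mod 23 is 10 (since 7·10 = 70 ≡ 1).
Multiplying both sides by 10: x ≡ 10·10 = 100 ≡ 8 (mod 23).
Check: 7·8 = 56 = 2·23 + 10.

8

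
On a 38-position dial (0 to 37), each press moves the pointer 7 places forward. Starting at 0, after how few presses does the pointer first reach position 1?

7⁻¹ ≡ 11 (mod 38) because 7·11 = 77 = 2·38 + 1.
So x ≡ 11·1 = 11 ≡ 11 (mod 38).
Check: 7·11 = 77 = 2·38 + 1.

11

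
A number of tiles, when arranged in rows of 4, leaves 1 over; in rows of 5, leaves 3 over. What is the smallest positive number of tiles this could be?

x ≡ 1 (mod 4) gives x ∈ {1, 5, 9, 13}.
The first of these with x mod 5 = 3 is 13.

13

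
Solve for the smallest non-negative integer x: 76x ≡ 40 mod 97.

The inverse of 76 mod 97 is 60 (since 76·60 = 4560 ≡ 1).
Multiplying both sides by 60: x ≡ 60·40 = 2400 ≡ 72 (mod 97).

72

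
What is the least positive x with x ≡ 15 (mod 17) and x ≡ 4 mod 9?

49

Since 9·2 ≡ 1 (mod 17), take x = 4 + 9·((15−4)·2 mod 17) = 4 + 9·5 = 49.
Check: 49 mod 17 = 15, 49 mod 9 = 4.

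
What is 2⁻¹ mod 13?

13 = 6·2 + 1
2 = 2·1 + 0
Back-substituting gives 2·7 ≡ 1 (mod 13).

7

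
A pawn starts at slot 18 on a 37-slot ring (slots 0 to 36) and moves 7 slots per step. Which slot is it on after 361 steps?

29

361·7 = 2527.
2527 − 68·37 = 11, so 2527 ≡ 11 (mod 37).
(18 + 11) mod 37 = 29.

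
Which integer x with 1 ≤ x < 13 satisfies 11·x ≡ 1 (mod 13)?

11·6 = 66 = 5·13 + 1, so 11⁻¹ ≡ 6 (mod 13).

6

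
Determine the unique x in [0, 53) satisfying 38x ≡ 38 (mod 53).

1

The inverse of 38 mod 53 is 7 (since 38·7 = 266 ≡ 1).
Multiplying both sides by 7: x ≡ 7·38 = 266 ≡ 1 (mod 53).
Check: 38·1 = 38 = 0·53 + 38.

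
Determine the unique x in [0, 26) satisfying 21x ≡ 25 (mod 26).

21

The inverse of 21 mod 26 is 5 (since 21·5 = 105 ≡ 1).
Multiplying both sides by 5: x ≡ 5·25 = 125 ≡ 21 (mod 26).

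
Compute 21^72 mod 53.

10

Successive squares of 21 mod 53: 21^1≡21, 21^2≡17, 21^4≡24, 21^8≡46, 21^16≡49, 21^32≡16, 21^64≡44.
72 = 8 + 64, so 21^72 ≡ 46·44 ≡ 10 (mod 53).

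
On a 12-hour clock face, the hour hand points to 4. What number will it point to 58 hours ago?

Dividing 58 by 12 gives quotient 4 and remainder 10.
4 − 10 → 6 on a 12-hour dial.

6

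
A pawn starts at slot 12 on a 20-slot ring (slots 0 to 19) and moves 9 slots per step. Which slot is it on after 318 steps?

318·9 = 2862.
Dividing 2862 by 20 gives quotient 143 and remainder 2.
(12 + 2) mod 20 = 14.

14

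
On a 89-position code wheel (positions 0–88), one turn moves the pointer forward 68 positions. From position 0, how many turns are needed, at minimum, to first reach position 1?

72

68·72 = 4896 = 55·89 + 1, so 68⁻¹ ≡ 72 (mod 89).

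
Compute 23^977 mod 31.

29

Square-and-reduce mod 31: 23^1≡23, 23^2≡2, 23^4≡4, 23^8≡16, 23^16≡8, 23^32≡2, 23^64≡4, 23^128≡16, 23^256≡8, 23^512≡2.
Since 977 = 1 + 16 + 64 + 128 + 256 + 512 in binary, 23^977 ≡ 23·8·4·16·8·2 ≡ 29 (mod 31).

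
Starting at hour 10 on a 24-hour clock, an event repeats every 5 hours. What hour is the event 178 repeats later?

178·5 = 890.
890 mod 24 = 2 (since 37·24 = 888).
(10 + 2) mod 24 = 12.

12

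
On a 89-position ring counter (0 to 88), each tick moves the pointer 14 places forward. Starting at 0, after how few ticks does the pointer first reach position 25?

59

The inverse of 14 mod 89 is 70 (since 14·70 = 980 ≡ 1).
So x ≡ 70·25 = 1750 ≡ 59 (mod 89).
Check: 14·59 = 826 = 9·89 + 25.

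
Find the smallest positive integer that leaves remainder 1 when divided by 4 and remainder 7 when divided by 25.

57

x ≡ 1 (mod 4) gives x ∈ {1, 5, 9, 13, 17, 21, 25, 29, …}.
The first of these with x mod 25 = 7 is 57.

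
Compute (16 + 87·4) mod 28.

87·4 = 348.
348 − 12·28 = 12, so 348 ≡ 12 (mod 28).
(16 + 12) mod 28 = 0.

0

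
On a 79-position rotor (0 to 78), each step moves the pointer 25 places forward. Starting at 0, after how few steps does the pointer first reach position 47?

24

25⁻¹ ≡ 19 (mod 79) because 25·19 = 475 = 6·79 + 1.
So x ≡ 19·47 = 893 ≡ 24 (mod 79).
Check: 25·24 = 600 = 7·79 + 47.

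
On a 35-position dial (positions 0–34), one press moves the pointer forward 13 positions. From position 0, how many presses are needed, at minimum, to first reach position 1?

27

35 = 2·13 + 9
13 = 1·9 + 4
9 = 2·4 + 1
4 = 4·1 + 0
Back-substituting gives 13·27 ≡ 1 (mod 35).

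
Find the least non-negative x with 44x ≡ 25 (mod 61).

38

44⁻¹ ≡ 43 (mod 61) because 44·43 = 1892 = 31·61 + 1.
So x ≡ 43·25 = 1075 ≡ 38 (mod 61).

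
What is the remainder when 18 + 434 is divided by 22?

12

434 mod 22 = 16 (since 19·22 = 418).
(18 + 16) mod 22 = 12.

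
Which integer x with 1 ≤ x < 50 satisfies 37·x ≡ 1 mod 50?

23

37·23 = 851 = 17·50 + 1, so 37⁻¹ ≡ 23 (mod 50).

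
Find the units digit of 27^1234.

9

Last digits of 7^n: 7, 9, 3, 1 (period 4).
1234 mod 4 = 2, so the last digit matches 7^2 = 9.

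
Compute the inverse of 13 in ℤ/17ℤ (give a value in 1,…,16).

17 = 1·13 + 4
13 = 3·4 + 1
4 = 4·1 + 0
Back-substituting gives 13·4 ≡ 1 (mod 17).

4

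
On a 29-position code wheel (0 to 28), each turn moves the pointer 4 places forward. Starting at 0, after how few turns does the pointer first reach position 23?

13

The inverse of 4 mod 29 is 22 (since 4·22 = 88 ≡ 1).
So x ≡ 22·23 = 506 ≡ 13 (mod 29).
Check: 4·13 = 52 = 1·29 + 23.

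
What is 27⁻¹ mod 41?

38

41 = 1·27 + 14
27 = 1·14 + 13
14 = 1·13 + 1
13 = 13·1 + 0
Back-substituting gives 27·38 ≡ 1 (mod 41).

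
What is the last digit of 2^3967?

Last digits of 2^n: 2, 4, 8, 6 (period 4).
3967 leaves remainder 3 on division by 4, so 2^3967 ends in 8.

8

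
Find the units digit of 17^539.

The units digit of 17^n cycles with period 4: 7, 9, 3, 1, …
539 leaves remainder 3 on division by 4, so 17^539 ends in 3.

3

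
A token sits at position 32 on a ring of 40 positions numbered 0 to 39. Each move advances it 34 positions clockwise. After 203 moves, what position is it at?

14

203·34 = 6902.
Dividing 6902 by 40 gives quotient 172 and remainder 22.
(32 + 22) mod 40 = 14.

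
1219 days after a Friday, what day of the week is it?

Saturday

Dividing 1219 by 7 gives quotient 174 and remainder 1.
Friday + 1 day → Saturday.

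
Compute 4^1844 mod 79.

36

Square-and-reduce mod 79: 4^1≡4, 4^2≡16, 4^4≡19, 4^8≡45, 4^16≡50, 4^32≡51, 4^64≡73, 4^128≡36, 4^256≡32, 4^512≡76, 4^1024≡9.
Since 1844 = 4 + 16 + 32 + 256 + 512 + 1024 in binary, 4^1844 ≡ 19·50·51·32·76·9 ≡ 36 (mod 79).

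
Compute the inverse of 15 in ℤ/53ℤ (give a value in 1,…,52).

46

15·46 = 690 = 13·53 + 1, so 15⁻¹ ≡ 46 (mod 53).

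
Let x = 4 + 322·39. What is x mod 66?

322·39 = 12558.
12558 − 190·66 = 18, so 12558 ≡ 18 (mod 66).
(4 + 18) mod 66 = 22.

22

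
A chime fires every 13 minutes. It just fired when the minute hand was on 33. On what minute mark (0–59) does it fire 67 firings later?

67·13 = 871.
871 = 14·60 + 31, so 871 mod 60 = 31.
(33 + 31) mod 60 = 4.

4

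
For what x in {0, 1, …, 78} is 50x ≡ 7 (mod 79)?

27

50⁻¹ ≡ 49 (mod 79) because 50·49 = 2450 = 31·79 + 1.
Multiplying both sides by 49: x ≡ 49·7 = 343 ≡ 27 (mod 79).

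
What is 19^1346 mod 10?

The units digit of 19^n cycles with period 2: 9, 1, …
1346 leaves remainder 0 on division by 2, so 19^1346 ends in 1.

1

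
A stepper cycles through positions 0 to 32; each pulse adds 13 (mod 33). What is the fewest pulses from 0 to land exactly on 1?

28

33 = 2·13 + 7
13 = 1·7 + 6
7 = 1·6 + 1
6 = 6·1 + 0
Back-substituting gives 13·28 ≡ 1 (mod 33).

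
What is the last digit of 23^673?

3

Powers of 3 mod 10 repeat with period 4: 3, 9, 7, 1.
673 leaves remainder 1 on division by 4, so 23^673 ends in 3.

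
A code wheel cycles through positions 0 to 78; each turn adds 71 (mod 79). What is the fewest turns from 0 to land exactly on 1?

69

71·69 = 4899 = 62·79 + 1, so 71⁻¹ ≡ 69 (mod 79).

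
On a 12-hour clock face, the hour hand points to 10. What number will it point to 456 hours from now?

10

456 = 38·12 + 0, so 456 mod 12 = 0.
10 + 0 → 10 on a 12-hour dial.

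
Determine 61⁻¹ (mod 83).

61·49 = 2989 = 36·83 + 1, so 61⁻¹ ≡ 49 (mod 83).

49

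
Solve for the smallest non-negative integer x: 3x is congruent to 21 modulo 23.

3⁻¹ ≡ 8 (mod 23) because 3·8 = 24 = 1·23 + 1.
Multiplying both sides by 8: x ≡ 8·21 = 168 ≡ 7 (mod 23).
Check: 3·7 = 21 = 0·23 + 21.

7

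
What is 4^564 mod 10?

6

Powers of 4 mod 10 repeat with period 2: 4, 6.
564 leaves remainder 0 on division by 2, so 4^564 ends in 6.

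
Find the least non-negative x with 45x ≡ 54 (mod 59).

The inverse of 45 mod 59 is 21 (since 45·21 = 945 ≡ 1).
Multiplying both sides by 21: x ≡ 21·54 = 1134 ≡ 13 (mod 59).

13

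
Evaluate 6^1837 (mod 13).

6

By repeated squaring mod 13: 6^1≡6, 6^2≡10, 6^4≡9, 6^8≡3, 6^16≡9, 6^32≡3, 6^64≡9, 6^128≡3, 6^256≡9, 6^512≡3, 6^1024≡9.
Since 1837 = 1 + 4 + 8 + 32 + 256 + 512 + 1024 in binary, 6^1837 ≡ 6·9·3·3·9·3·9 ≡ 6 (mod 13).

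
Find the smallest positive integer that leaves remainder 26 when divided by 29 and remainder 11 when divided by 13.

258

Since 13·9 ≡ 1 (mod 29), take x = 11 + 13·((26−11)·9 mod 29) = 11 + 13·19 = 258.
Check: 258 mod 29 = 26, 258 mod 13 = 11.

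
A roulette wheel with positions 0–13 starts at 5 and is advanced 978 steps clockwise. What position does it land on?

3

978 = 69·14 + 12, so 978 mod 14 = 12.
(5 + 12) mod 14 = 3.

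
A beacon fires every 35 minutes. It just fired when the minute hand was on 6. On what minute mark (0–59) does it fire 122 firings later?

16

122·35 = 4270.
4270 = 71·60 + 10, so 4270 mod 60 = 10.
(6 + 10) mod 60 = 16.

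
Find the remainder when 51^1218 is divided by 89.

53

By repeated squaring mod 89: 51^1≡51, 51^2≡20, 51^4≡44, 51^8≡67, 51^16≡39, 51^32≡8, 51^64≡64, 51^128≡2, 51^256≡4, 51^512≡16, 51^1024≡78.
1218 = 2 + 64 + 128 + 1024, so 51^1218 ≡ 20·64·2·78 ≡ 53 (mod 89).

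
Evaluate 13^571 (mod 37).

Square-and-reduce mod 37: 13^1≡13, 13^2≡21, 13^4≡34, 13^8≡9, 13^16≡7, 13^32≡12, 13^64≡33, 13^128≡16, 13^256≡34, 13^512≡9.
Since 571 = 1 + 2 + 8 + 16 + 32 + 512 in binary, 13^571 ≡ 13·21·9·7·12·9 ≡ 18 (mod 37).

18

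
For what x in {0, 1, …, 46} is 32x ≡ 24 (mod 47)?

The inverse of 32 mod 47 is 25 (since 32·25 = 800 ≡ 1).
Multiplying both sides by 25: x ≡ 25·24 = 600 ≡ 36 (mod 47).

36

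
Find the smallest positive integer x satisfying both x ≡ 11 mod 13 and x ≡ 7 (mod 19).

x ≡ 11 (mod 13) gives x ∈ {11, 24, 37, 50, 63, 76, 89, 102}.
The first of these with x mod 19 = 7 is 102.

102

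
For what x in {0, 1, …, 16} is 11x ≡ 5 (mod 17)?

11⁻¹ ≡ 14 (mod 17) because 11·14 = 154 = 9·17 + 1.
Multiplying both sides by 14: x ≡ 14·5 = 70 ≡ 2 (mod 17).

2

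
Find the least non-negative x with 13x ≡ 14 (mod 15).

8

The inverse of 13 mod 15 is 7 (since 13·7 = 91 ≡ 1).
So x ≡ 7·14 = 98 ≡ 8 (mod 15).
Check: 13·8 = 104 = 6·15 + 14.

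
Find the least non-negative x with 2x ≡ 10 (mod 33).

2⁻¹ ≡ 17 (mod 33) because 2·17 = 34 = 1·33 + 1.
So x ≡ 17·10 = 170 ≡ 5 (mod 33).

5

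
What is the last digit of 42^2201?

2

Powers of 2 mod 10 repeat with period 4: 2, 4, 8, 6.
2201 mod 4 = 1, so the last digit matches 2^1 = 2.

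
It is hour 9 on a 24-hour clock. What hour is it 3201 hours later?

18

3201 − 133·24 = 9, so 3201 ≡ 9 (mod 24).
(9 + 9) mod 24 = 18.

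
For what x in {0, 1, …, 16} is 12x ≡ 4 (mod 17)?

12⁻¹ ≡ 10 (mod 17) because 12·10 = 120 = 7·17 + 1.
So x ≡ 10·4 = 40 ≡ 6 (mod 17).
Check: 12·6 = 72 = 4·17 + 4.

6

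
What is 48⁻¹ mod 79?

28

48·28 = 1344 = 17·79 + 1, so 48⁻¹ ≡ 28 (mod 79).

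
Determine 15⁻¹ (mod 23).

23 = 1·15 + 8
15 = 1·8 + 7
8 = 1·7 + 1
7 = 7·1 + 0
Back-substituting gives 15·20 ≡ 1 (mod 23).

20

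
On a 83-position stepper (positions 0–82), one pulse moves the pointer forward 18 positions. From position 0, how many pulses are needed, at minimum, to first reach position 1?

60

18·60 = 1080 = 13·83 + 1, so 18⁻¹ ≡ 60 (mod 83).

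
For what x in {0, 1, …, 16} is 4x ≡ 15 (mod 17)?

8

4⁻¹ ≡ 13 (mod 17) because 4·13 = 52 = 3·17 + 1.
So x ≡ 13·15 = 195 ≡ 8 (mod 17).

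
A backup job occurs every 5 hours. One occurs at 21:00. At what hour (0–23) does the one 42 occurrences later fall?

15

42·5 = 210.
210 mod 24 = 18 (since 8·24 = 192).
(21 + 18) mod 24 = 15.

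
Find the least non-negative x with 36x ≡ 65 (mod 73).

16

36⁻¹ ≡ 71 (mod 73) because 36·71 = 2556 = 35·73 + 1.
Multiplying both sides by 71: x ≡ 71·65 = 4615 ≡ 16 (mod 73).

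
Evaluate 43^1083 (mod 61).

Square-and-reduce mod 61: 43^1≡43, 43^2≡19, 43^4≡56, 43^8≡25, 43^16≡15, 43^32≡42, 43^64≡56, 43^128≡25, 43^256≡15, 43^512≡42, 43^1024≡56.
1083 = 1 + 2 + 8 + 16 + 32 + 1024, so 43^1083 ≡ 43·19·25·15·42·56 ≡ 24 (mod 61).

24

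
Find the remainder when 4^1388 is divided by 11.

9

Square-and-reduce mod 11: 4^1≡4, 4^2≡5, 4^4≡3, 4^8≡9, 4^16≡4, 4^32≡5, 4^64≡3, 4^128≡9, 4^256≡4, 4^512≡5, 4^1024≡3.
Since 1388 = 4 + 8 + 32 + 64 + 256 + 1024 in binary, 4^1388 ≡ 3·9·5·3·4·3 ≡ 9 (mod 11).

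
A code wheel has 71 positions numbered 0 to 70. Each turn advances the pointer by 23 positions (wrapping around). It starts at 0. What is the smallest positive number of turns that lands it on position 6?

62

23⁻¹ ≡ 34 (mod 71) because 23·34 = 782 = 11·71 + 1.
So x ≡ 34·6 = 204 ≡ 62 (mod 71).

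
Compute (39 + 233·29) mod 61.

25

233·29 = 6757.
6757 = 110·61 + 47, so 6757 mod 61 = 47.
(39 + 47) mod 61 = 25.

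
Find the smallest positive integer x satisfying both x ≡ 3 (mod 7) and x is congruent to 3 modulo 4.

3

x ≡ 3 (mod 4) gives x ∈ {3}.
The first of these with x mod 7 = 3 is 3.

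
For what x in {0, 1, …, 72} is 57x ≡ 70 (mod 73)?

The inverse of 57 mod 73 is 41 (since 57·41 = 2337 ≡ 1).
Multiplying both sides by 41: x ≡ 41·70 = 2870 ≡ 23 (mod 73).

23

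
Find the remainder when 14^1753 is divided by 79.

Square-and-reduce mod 79: 14^1≡14, 14^2≡38, 14^4≡22, 14^8≡10, 14^16≡21, 14^32≡46, 14^64≡62, 14^128≡52, 14^256≡18, 14^512≡8, 14^1024≡64.
Since 1753 = 1 + 8 + 16 + 64 + 128 + 512 + 1024 in binary, 14^1753 ≡ 14·10·21·62·52·8·64 ≡ 27 (mod 79).

27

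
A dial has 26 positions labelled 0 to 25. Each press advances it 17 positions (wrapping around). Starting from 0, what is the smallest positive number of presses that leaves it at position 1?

23

17·23 = 391 = 15·26 + 1, so 17⁻¹ ≡ 23 (mod 26).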